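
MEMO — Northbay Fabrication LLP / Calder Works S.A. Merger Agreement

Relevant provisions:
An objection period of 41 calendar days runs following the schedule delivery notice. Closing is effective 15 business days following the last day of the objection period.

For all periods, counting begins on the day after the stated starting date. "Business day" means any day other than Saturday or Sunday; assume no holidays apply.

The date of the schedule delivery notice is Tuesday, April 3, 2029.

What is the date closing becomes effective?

Adding 41 calendar days to April 3, 2029 gives May 14, 2029, which is the last day of the objection period.
The date closing becomes effective: counting 15 business days from Monday, May 14, 2029 (May 15, May 16, May 17, May 18, …, May 31, Jun 1, Jun 4, skipping weekends) reaches Monday, June 4, 2029.

June 4, 2029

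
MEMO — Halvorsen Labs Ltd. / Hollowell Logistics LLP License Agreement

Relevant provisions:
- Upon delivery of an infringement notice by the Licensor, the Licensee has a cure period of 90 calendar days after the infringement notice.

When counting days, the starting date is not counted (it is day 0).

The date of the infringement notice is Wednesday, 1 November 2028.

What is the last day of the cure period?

Adding 90 calendar days to 1 November 2028 gives 30 January 2029, which is the last day of the cure period.

30 January 2029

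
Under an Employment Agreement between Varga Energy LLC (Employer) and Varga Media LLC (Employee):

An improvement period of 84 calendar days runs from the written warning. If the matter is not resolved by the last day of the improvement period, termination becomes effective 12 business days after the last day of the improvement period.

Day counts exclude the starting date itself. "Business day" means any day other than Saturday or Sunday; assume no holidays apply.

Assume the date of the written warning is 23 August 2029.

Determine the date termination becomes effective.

The last day of the improvement period: 84 calendar days after 23 August 2029 is 15 November 2029.
The date termination becomes effective: counting 12 business days from Thursday, 15 November 2029 (Nov 16, Nov 19, Nov 20, Nov 21, …, Nov 29, Nov 30, Dec 3, skipping weekends) reaches Monday, 3 December 2029.

3 December 2029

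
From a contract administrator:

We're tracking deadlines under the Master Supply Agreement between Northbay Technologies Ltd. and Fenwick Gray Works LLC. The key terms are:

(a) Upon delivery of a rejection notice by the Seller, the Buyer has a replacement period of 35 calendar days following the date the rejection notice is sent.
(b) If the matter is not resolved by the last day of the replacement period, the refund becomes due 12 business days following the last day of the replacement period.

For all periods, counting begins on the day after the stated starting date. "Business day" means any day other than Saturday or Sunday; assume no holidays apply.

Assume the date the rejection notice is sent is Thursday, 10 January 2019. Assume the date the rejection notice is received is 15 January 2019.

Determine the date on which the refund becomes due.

4 March 2019

Adding 35 calendar days to 10 January 2019 gives 14 February 2019, which is the last day of the replacement period.
From Thursday, 14 February 2019, 12 business days (Feb 15, Feb 18, Feb 19, Feb 20, …, Feb 28, Mar 1, Mar 4, skipping weekends) brings us to Monday, 4 March 2019, which is the date on which the refund becomes due.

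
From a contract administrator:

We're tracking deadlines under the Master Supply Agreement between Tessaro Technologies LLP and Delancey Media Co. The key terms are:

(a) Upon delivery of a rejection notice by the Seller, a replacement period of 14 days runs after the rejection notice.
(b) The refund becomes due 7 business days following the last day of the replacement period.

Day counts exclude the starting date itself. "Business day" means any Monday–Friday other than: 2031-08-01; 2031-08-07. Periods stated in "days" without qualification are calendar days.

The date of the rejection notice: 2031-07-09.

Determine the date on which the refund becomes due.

Adding 14 calendar days to 2031-07-09 gives 2031-07-23, which is the last day of the replacement period.
The date on which the refund becomes due: counting 7 business days from Wednesday, 2031-07-23 (Jul 24, Jul 25, Jul 28, Jul 29, Jul 30, Jul 31, Aug 4, skipping weekends and the listed holiday on Aug 1) reaches Monday, 2031-08-04.

2031-08-04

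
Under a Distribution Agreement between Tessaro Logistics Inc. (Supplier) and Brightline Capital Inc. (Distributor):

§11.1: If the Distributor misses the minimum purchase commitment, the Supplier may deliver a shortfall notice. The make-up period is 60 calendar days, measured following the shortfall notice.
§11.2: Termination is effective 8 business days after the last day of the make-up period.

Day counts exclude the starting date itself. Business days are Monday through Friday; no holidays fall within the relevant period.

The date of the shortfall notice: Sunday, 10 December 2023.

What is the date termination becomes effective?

The last day of the make-up period: 60 calendar days after 10 December 2023 is 8 February 2024.
The date termination becomes effective: 8 business days after Thursday, 8 February 2024, skipping weekends — Feb 9, Feb 12, Feb 13, Feb 14, Feb 15, Feb 16, Feb 19, Feb 20 — lands on Tuesday, 20 February 2024.

20 February 2024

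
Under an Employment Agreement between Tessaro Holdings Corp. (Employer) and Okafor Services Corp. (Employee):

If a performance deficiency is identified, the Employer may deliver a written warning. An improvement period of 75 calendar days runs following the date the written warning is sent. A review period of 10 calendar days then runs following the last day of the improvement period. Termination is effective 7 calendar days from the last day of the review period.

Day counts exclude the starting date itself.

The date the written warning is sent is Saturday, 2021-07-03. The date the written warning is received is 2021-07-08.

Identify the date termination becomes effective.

The last day of the improvement period: 2021-07-03 + 75 days = 2021-09-16.
The last day of the review period: 2021-09-16 + 10 days = 2021-09-26.
The date termination becomes effective: 7 calendar days after 2021-09-26 is 2021-10-03.

2021-10-03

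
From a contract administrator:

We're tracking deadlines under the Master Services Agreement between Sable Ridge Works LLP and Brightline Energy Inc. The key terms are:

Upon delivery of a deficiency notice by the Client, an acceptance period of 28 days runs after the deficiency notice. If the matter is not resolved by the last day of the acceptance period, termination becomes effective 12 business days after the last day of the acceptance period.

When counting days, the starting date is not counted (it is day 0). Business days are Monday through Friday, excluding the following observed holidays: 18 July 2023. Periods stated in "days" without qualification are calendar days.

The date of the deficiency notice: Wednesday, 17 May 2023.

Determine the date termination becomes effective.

30 June 2023

The last day of the acceptance period: 17 May 2023 + 28 days = 14 June 2023.
The date termination becomes effective: 12 business days after Wednesday, 14 June 2023, skipping weekends — Jun 15, Jun 16, Jun 19, Jun 20, …, Jun 28, Jun 29, Jun 30 — lands on Friday, 30 June 2023.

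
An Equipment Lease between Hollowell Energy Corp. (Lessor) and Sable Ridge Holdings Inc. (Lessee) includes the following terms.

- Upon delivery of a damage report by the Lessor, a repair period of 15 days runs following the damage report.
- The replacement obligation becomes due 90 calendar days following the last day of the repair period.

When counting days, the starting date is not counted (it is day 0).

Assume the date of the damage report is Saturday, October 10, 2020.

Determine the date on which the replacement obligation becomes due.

January 23, 2021

The last day of the repair period: October 10, 2020 + 15 days = October 25, 2020.
Adding 90 calendar days to October 25, 2020 gives January 23, 2021, which is the date on which the replacement obligation becomes due.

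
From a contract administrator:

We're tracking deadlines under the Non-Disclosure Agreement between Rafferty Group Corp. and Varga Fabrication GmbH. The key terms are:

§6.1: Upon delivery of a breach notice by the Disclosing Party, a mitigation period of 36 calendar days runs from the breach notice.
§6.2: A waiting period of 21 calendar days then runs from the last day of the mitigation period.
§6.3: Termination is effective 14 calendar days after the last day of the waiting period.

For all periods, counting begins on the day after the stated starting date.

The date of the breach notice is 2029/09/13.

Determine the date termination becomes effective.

The last day of the mitigation period: 36 calendar days after 2029/09/13 is 2029/10/19.
Adding 21 calendar days to 2029/10/19 gives 2029/11/09, which is the last day of the waiting period.
Adding 14 calendar days to 2029/11/09 gives 2029/11/23, which is the date termination becomes effective.

2029/11/23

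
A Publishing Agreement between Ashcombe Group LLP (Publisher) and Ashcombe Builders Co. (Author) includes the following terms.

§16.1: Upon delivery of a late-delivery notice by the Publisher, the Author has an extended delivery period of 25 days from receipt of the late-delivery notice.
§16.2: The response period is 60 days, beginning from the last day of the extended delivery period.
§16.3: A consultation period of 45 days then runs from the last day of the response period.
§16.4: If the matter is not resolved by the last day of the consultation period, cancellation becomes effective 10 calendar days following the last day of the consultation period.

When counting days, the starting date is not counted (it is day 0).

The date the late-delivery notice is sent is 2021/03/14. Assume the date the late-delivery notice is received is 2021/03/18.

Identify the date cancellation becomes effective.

2021/08/05

Adding 25 calendar days to 2021/03/18 gives 2021/04/12, which is the last day of the extended delivery period.
Adding 60 calendar days to 2021/04/12 gives 2021/06/11, which is the last day of the response period.
The last day of the consultation period: 2021/06/11 + 45 days = 2021/07/26.
The date cancellation becomes effective: 2021/07/26 + 10 days = 2021/08/05.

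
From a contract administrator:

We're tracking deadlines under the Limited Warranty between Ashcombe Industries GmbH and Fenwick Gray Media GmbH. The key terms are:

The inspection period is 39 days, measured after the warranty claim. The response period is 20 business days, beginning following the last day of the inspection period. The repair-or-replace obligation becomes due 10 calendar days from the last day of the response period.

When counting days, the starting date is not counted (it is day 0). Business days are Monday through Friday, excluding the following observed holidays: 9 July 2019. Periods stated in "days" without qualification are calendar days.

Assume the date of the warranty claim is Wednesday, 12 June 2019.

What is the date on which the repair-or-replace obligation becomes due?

The last day of the inspection period: 12 June 2019 + 39 days = 21 July 2019.
The last day of the response period: counting 20 business days from Sunday, 21 July 2019 (Jul 22, Jul 23, Jul 24, Jul 25, …, Aug 14, Aug 15, Aug 16, skipping weekends) reaches Friday, 16 August 2019.
Adding 10 calendar days to 16 August 2019 gives 26 August 2019, which is the date on which the repair-or-replace obligation becomes due.

26 August 2019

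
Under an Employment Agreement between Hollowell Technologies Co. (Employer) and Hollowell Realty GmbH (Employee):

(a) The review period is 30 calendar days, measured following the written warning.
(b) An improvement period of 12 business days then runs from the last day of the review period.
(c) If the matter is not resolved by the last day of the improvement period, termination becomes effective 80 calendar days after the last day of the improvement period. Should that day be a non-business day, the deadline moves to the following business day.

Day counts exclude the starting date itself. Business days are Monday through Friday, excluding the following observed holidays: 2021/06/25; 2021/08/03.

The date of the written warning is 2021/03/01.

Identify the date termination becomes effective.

2021/07/05

The last day of the review period: 30 calendar days after 2021/03/01 is 2021/03/31.
The last day of the improvement period: counting 12 business days from Wednesday, 2021/03/31 (Apr 1, Apr 2, Apr 5, Apr 6, …, Apr 14, Apr 15, Apr 16, skipping weekends) reaches Friday, 2021/04/16.
The date termination becomes effective: 80 calendar days after 2021/04/16 is 2021/07/05. 2021/07/05 is a Monday and is not a listed holiday, so no roll-forward applies.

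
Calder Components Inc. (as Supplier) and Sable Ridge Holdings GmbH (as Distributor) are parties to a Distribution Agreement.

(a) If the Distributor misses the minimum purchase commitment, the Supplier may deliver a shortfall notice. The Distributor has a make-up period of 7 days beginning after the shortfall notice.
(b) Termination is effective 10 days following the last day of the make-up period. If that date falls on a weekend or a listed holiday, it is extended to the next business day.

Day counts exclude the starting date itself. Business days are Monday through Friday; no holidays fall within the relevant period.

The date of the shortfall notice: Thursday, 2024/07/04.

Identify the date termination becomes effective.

2024/07/22

The last day of the make-up period: 2024/07/04 + 7 days = 2024/07/11.
The date termination becomes effective: 2024/07/11 + 10 days = 2024/07/21. That falls on a Sunday, so it rolls to the next business day, Monday, 2024/07/22.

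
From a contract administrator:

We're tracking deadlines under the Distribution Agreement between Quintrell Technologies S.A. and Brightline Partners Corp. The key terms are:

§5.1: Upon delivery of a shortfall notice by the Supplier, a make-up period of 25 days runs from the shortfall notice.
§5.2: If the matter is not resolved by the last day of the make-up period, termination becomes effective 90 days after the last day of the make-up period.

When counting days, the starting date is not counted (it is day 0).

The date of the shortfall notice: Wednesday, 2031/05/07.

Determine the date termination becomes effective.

The last day of the make-up period: 2031/05/07 + 25 days = 2031/06/01.
The date termination becomes effective: 2031/06/01 + 90 days = 2031/08/30.

2031/08/30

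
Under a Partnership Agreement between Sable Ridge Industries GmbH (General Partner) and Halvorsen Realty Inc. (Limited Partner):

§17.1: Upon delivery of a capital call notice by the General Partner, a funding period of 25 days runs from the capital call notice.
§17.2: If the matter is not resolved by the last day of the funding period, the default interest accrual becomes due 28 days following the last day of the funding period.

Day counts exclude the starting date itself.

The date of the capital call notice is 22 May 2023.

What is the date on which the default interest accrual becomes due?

Adding 25 calendar days to 22 May 2023 gives 16 June 2023, which is the last day of the funding period.
Adding 28 calendar days to 16 June 2023 gives 14 July 2023, which is the date on which the default interest accrual becomes due.

14 July 2023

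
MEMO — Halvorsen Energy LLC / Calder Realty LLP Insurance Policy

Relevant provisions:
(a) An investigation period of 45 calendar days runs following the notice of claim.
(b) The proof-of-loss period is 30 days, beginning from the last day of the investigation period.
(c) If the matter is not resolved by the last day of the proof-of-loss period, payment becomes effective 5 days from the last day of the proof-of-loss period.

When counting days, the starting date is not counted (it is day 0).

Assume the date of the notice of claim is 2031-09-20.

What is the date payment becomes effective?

2031-12-09

The last day of the investigation period: 45 calendar days after 2031-09-20 is 2031-11-04.
The last day of the proof-of-loss period: 2031-11-04 + 30 days = 2031-12-04.
The date payment becomes effective: 5 calendar days after 2031-12-04 is 2031-12-09.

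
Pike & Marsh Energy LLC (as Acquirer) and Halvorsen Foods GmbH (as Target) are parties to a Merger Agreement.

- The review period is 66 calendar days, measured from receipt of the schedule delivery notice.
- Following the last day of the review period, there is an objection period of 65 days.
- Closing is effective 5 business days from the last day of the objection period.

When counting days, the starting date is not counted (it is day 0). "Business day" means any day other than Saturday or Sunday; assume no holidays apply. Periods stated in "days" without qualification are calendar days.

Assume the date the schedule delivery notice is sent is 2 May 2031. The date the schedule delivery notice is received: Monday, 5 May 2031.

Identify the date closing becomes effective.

19 September 2031

The last day of the review period: 66 calendar days after 5 May 2031 is 10 July 2031.
Adding 65 calendar days to 10 July 2031 gives 13 September 2031, which is the last day of the objection period.
The date closing becomes effective: counting 5 business days from Saturday, 13 September 2031 (Sep 15, Sep 16, Sep 17, Sep 18, Sep 19, skipping weekends) reaches Friday, 19 September 2031.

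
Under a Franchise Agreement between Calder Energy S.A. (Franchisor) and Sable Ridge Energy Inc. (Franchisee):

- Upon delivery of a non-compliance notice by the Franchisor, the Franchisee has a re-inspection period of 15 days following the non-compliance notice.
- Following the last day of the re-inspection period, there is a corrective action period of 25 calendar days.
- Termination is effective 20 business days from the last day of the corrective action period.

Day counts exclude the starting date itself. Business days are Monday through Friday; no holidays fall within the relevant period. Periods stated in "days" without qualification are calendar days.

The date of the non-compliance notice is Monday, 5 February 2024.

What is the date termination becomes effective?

12 April 2024

Adding 15 calendar days to 5 February 2024 gives 20 February 2024, which is the last day of the re-inspection period.
The last day of the corrective action period: 25 calendar days after 20 February 2024 is 16 March 2024.
The date termination becomes effective: 20 business days after Saturday, 16 March 2024, skipping weekends — Mar 18, Mar 19, Mar 20, Mar 21, …, Apr 10, Apr 11, Apr 12 — lands on Friday, 12 April 2024.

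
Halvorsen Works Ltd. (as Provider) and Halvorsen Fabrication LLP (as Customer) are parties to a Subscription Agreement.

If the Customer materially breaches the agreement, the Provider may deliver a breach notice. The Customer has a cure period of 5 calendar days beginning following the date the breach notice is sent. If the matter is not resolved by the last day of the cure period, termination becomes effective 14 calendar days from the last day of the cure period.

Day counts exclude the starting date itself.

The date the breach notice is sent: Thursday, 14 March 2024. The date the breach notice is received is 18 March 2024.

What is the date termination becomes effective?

The last day of the cure period: 14 March 2024 + 5 days = 19 March 2024.
The date termination becomes effective: 19 March 2024 + 14 days = 2 April 2024.

2 April 2024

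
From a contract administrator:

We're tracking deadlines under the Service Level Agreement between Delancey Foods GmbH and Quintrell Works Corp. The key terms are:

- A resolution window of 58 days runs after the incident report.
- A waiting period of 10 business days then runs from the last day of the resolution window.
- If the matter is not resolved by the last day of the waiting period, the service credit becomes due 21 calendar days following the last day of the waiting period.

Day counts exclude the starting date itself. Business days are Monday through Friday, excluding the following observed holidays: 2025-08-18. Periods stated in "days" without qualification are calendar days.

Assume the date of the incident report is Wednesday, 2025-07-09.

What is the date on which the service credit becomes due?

The last day of the resolution window: 2025-07-09 + 58 days = 2025-09-05.
The last day of the waiting period: 10 business days after Friday, 2025-09-05, skipping weekends — Sep 8, Sep 9, Sep 10, Sep 11, Sep 12, Sep 15, Sep 16, Sep 17, Sep 18, Sep 19 — lands on Friday, 2025-09-19.
The date on which the service credit becomes due: 2025-09-19 + 21 days = 2025-10-10.

2025-10-10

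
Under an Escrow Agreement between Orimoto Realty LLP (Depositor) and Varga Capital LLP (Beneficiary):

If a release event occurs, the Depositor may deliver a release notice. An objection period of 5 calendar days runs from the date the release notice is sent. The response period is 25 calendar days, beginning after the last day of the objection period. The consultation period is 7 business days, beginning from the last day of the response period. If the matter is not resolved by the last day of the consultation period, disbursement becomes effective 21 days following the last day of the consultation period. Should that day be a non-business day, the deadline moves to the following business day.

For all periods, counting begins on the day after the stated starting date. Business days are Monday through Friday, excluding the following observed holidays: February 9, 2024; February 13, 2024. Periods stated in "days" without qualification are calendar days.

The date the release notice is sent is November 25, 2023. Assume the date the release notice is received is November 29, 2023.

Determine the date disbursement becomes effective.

The last day of the objection period: November 25, 2023 + 5 days = November 30, 2023.
The last day of the response period: November 30, 2023 + 25 days = December 25, 2023.
The last day of the consultation period: counting 7 business days from Monday, December 25, 2023 (Dec 26, Dec 27, Dec 28, Dec 29, Jan 1, Jan 2, Jan 3, skipping weekends) reaches Wednesday, January 3, 2024.
The date disbursement becomes effective: January 3, 2024 + 21 days = January 24, 2024. January 24, 2024 is a Wednesday and is not a listed holiday, so no roll-forward applies.

January 24, 2024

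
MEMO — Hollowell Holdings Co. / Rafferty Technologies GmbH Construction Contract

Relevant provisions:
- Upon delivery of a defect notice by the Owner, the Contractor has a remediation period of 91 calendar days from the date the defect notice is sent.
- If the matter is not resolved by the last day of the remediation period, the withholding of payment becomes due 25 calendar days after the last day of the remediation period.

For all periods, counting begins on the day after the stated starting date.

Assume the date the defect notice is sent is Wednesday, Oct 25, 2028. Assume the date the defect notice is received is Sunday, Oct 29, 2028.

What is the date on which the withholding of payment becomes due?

Feb 18, 2029

Adding 91 calendar days to Oct 25, 2028 gives Jan 24, 2029, which is the last day of the remediation period.
The date on which the withholding of payment becomes due: 25 calendar days after Jan 24, 2029 is Feb 18, 2029.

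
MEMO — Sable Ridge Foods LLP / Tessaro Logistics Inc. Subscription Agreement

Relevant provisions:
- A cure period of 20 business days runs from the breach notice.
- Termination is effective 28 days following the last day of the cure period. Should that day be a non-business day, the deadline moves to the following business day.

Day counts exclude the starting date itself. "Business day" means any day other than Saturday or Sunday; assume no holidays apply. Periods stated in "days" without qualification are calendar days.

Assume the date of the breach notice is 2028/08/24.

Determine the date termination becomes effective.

2028/10/19

The last day of the cure period: counting 20 business days from Thursday, 2028/08/24 (Aug 25, Aug 28, Aug 29, Aug 30, …, Sep 19, Sep 20, Sep 21, skipping weekends) reaches Thursday, 2028/09/21.
The date termination becomes effective: 28 calendar days after 2028/09/21 is 2028/10/19. 2028/10/19 is a Thursday, so no roll-forward applies.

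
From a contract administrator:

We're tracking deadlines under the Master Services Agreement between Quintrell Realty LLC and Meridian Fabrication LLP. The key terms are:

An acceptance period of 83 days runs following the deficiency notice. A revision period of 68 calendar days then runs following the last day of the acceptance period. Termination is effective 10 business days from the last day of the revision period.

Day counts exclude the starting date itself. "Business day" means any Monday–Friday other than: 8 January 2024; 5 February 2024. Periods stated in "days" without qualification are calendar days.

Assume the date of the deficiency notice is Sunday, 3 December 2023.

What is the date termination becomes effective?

16 May 2024

Adding 83 calendar days to 3 December 2023 gives 24 February 2024, which is the last day of the acceptance period.
The last day of the revision period: 24 February 2024 + 68 days = 2 May 2024.
From Thursday, 2 May 2024, 10 business days (May 3, May 6, May 7, May 8, May 9, May 10, May 13, May 14, May 15, May 16, skipping weekends) brings us to Thursday, 16 May 2024, which is the date termination becomes effective.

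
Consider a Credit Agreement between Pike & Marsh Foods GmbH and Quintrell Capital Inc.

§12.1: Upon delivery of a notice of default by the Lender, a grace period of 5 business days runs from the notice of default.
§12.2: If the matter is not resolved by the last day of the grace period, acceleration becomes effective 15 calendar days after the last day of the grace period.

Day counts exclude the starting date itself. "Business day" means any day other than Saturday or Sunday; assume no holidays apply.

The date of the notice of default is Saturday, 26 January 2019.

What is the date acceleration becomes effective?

16 February 2019

From Saturday, 26 January 2019, 5 business days (Jan 28, Jan 29, Jan 30, Jan 31, Feb 1, skipping weekends) brings us to Friday, 1 February 2019, which is the last day of the grace period.
The date acceleration becomes effective: 1 February 2019 + 15 days = 16 February 2019.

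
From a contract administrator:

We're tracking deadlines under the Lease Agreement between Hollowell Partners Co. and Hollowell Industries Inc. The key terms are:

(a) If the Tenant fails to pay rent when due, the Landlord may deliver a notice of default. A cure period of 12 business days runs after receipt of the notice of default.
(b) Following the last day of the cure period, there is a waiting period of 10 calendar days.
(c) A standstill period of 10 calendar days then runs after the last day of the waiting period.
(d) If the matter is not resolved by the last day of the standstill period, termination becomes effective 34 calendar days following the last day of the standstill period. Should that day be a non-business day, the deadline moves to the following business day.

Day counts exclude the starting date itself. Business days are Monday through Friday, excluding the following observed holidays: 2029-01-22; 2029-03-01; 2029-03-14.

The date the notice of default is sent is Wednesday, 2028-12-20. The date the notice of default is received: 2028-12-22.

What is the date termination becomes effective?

2029-03-05

From Friday, 2028-12-22, 12 business days (Dec 25, Dec 26, Dec 27, Dec 28, …, Jan 5, Jan 8, Jan 9, skipping weekends) brings us to Tuesday, 2029-01-09, which is the last day of the cure period.
Adding 10 calendar days to 2029-01-09 gives 2029-01-19, which is the last day of the waiting period.
Adding 10 calendar days to 2029-01-19 gives 2029-01-29, which is the last day of the standstill period.
Adding 34 calendar days to 2029-01-29 gives 2029-03-04, which is the date termination becomes effective. That falls on a Sunday, so it rolls to the next business day, Monday, 2029-03-05.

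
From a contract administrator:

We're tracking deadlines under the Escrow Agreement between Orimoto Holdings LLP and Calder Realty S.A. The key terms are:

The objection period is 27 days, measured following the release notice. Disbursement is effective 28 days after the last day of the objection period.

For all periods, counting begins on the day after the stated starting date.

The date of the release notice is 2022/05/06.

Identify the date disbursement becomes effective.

2022/06/30

The last day of the objection period: 2022/05/06 + 27 days = 2022/06/02.
The date disbursement becomes effective: 2022/06/02 + 28 days = 2022/06/30.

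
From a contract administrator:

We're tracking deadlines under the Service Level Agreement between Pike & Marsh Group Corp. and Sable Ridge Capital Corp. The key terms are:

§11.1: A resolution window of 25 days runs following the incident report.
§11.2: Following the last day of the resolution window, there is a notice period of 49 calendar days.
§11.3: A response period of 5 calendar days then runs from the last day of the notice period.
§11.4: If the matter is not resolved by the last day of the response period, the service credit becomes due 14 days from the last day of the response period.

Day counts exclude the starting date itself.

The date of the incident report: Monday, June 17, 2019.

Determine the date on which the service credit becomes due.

September 18, 2019

The last day of the resolution window: June 17, 2019 + 25 days = July 12, 2019.
The last day of the notice period: 49 calendar days after July 12, 2019 is August 30, 2019.
Adding 5 calendar days to August 30, 2019 gives September 4, 2019, which is the last day of the response period.
The date on which the service credit becomes due: 14 calendar days after September 4, 2019 is September 18, 2019.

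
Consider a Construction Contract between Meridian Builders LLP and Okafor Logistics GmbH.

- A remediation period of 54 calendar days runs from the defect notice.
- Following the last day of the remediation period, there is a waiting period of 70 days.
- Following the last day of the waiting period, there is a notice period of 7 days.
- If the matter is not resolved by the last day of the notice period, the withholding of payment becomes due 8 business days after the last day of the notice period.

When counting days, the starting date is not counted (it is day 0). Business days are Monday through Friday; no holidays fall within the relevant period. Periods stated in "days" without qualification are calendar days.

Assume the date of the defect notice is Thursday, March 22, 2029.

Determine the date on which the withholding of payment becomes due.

The last day of the remediation period: 54 calendar days after March 22, 2029 is May 15, 2029.
The last day of the waiting period: 70 calendar days after May 15, 2029 is July 24, 2029.
The last day of the notice period: July 24, 2029 + 7 days = July 31, 2029.
The date on which the withholding of payment becomes due: 8 business days after Tuesday, July 31, 2029, skipping weekends — Aug 1, Aug 2, Aug 3, Aug 6, Aug 7, Aug 8, Aug 9, Aug 10 — lands on Friday, August 10, 2029.

August 10, 2029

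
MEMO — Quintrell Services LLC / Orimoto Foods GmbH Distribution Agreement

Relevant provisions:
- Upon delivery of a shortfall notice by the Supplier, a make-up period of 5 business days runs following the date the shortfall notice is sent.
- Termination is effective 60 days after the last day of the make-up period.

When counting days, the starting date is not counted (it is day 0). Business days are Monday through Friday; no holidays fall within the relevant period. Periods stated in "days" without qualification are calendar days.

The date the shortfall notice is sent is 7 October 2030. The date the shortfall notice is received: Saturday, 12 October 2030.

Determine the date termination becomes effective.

The last day of the make-up period: 5 business days after Monday, 7 October 2030, skipping weekends — Oct 8, Oct 9, Oct 10, Oct 11, Oct 14 — lands on Monday, 14 October 2030.
The date termination becomes effective: 60 calendar days after 14 October 2030 is 13 December 2030.

13 December 2030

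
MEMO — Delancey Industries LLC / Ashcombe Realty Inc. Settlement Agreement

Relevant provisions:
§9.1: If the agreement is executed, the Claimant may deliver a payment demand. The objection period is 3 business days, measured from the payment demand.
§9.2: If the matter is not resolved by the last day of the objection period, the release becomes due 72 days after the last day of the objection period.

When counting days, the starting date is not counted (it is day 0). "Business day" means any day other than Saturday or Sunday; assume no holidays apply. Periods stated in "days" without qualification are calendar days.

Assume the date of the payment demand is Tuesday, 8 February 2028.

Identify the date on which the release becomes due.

The last day of the objection period: counting 3 business days from Tuesday, 8 February 2028 (Feb 9, Feb 10, Feb 11, skipping weekends) reaches Friday, 11 February 2028.
Adding 72 calendar days to 11 February 2028 gives 23 April 2028, which is the date on which the release becomes due.

23 April 2028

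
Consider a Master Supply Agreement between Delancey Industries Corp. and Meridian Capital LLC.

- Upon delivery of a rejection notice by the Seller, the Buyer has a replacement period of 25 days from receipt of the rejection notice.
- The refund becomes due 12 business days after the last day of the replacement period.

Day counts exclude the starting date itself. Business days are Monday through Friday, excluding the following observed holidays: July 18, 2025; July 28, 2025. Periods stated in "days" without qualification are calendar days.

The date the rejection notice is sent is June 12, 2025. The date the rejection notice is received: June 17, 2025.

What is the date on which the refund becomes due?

July 31, 2025

The last day of the replacement period: 25 calendar days after June 17, 2025 is July 12, 2025.
From Saturday, July 12, 2025, 12 business days (Jul 14, Jul 15, Jul 16, Jul 17, …, Jul 29, Jul 30, Jul 31, skipping weekends and the listed holidays on Jul 18, Jul 28) brings us to Thursday, July 31, 2025, which is the date on which the refund becomes due.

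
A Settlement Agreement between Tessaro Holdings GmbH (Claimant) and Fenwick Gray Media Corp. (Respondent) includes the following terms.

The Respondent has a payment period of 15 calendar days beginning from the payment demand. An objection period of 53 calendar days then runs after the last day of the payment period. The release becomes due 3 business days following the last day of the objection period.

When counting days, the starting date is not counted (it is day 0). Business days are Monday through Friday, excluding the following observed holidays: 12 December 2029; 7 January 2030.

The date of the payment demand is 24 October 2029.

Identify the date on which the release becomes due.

The last day of the payment period: 24 October 2029 + 15 days = 8 November 2029.
The last day of the objection period: 53 calendar days after 8 November 2029 is 31 December 2029.
The date on which the release becomes due: counting 3 business days from Monday, 31 December 2029 (Jan 1, Jan 2, Jan 3, skipping weekends) reaches Thursday, 3 January 2030.

3 January 2030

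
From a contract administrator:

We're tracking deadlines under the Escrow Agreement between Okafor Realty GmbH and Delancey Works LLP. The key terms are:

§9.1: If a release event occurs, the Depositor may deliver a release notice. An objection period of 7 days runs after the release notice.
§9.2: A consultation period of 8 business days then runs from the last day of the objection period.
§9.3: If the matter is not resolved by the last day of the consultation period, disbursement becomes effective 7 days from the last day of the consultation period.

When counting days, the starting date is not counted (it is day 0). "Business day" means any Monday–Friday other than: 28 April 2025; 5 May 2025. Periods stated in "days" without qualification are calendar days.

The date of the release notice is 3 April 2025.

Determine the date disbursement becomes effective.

The last day of the objection period: 7 calendar days after 3 April 2025 is 10 April 2025.
The last day of the consultation period: counting 8 business days from Thursday, 10 April 2025 (Apr 11, Apr 14, Apr 15, Apr 16, Apr 17, Apr 18, Apr 21, Apr 22, skipping weekends) reaches Tuesday, 22 April 2025.
Adding 7 calendar days to 22 April 2025 gives 29 April 2025, which is the date disbursement becomes effective.

29 April 2025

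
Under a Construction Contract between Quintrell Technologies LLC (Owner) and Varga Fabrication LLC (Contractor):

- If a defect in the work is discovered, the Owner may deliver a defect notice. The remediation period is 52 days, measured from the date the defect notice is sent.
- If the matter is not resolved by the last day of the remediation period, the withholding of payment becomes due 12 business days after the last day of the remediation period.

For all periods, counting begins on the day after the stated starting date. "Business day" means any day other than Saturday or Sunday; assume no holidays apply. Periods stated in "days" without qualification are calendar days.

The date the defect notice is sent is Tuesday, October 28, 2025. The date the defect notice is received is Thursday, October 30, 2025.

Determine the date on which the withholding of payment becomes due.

The last day of the remediation period: October 28, 2025 + 52 days = December 19, 2025.
The date on which the withholding of payment becomes due: 12 business days after Friday, December 19, 2025, skipping weekends — Dec 22, Dec 23, Dec 24, Dec 25, …, Jan 2, Jan 5, Jan 6 — lands on Tuesday, January 6, 2026.

January 6, 2026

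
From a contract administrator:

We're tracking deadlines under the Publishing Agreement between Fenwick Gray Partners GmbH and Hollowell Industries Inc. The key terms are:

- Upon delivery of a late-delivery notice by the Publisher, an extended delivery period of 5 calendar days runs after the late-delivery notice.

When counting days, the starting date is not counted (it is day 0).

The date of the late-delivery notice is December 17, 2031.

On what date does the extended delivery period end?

The last day of the extended delivery period: 5 calendar days after December 17, 2031 is December 22, 2031.

December 22, 2031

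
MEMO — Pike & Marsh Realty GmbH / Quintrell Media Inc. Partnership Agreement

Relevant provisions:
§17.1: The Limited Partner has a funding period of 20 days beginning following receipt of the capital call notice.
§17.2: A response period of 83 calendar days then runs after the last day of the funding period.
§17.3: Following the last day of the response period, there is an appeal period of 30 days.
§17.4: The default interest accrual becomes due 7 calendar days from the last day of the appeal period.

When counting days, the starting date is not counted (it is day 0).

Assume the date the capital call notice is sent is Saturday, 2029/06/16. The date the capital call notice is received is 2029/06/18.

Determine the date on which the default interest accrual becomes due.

2029/11/05

The last day of the funding period: 2029/06/18 + 20 days = 2029/07/08.
The last day of the response period: 2029/07/08 + 83 days = 2029/09/29.
The last day of the appeal period: 2029/09/29 + 30 days = 2029/10/29.
The date on which the default interest accrual becomes due: 2029/10/29 + 7 days = 2029/11/05.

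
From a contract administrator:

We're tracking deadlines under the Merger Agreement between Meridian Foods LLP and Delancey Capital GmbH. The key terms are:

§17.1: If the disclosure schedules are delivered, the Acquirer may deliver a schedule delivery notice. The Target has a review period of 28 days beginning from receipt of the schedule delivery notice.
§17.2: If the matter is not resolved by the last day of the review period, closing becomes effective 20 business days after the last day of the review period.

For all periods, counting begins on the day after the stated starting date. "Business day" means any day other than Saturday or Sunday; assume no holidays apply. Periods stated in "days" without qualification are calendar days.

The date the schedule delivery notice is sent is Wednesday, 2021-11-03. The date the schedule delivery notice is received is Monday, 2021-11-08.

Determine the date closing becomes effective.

Adding 28 calendar days to 2021-11-08 gives 2021-12-06, which is the last day of the review period.
The date closing becomes effective: 20 business days after Monday, 2021-12-06, skipping weekends — Dec 7, Dec 8, Dec 9, Dec 10, …, Dec 30, Dec 31, Jan 3 — lands on Monday, 2022-01-03.

2022-01-03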